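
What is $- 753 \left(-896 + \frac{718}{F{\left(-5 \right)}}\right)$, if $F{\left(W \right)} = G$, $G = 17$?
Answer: $\frac{10929042}{17} \approx 6.4289 \cdot 10^{5}$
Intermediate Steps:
$F{\left(W \right)} = 17$
$- 753 \left(-896 + \frac{718}{F{\left(-5 \right)}}\right) = - 753 \left(-896 + \frac{718}{17}\right) = \left(-753\right) \left(- \frac{14514}{17}\right) = \frac{10929042}{17}$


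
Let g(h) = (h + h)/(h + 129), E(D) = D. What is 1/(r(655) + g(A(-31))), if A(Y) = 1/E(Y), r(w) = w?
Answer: 1999/1309344 ≈ 0.0015267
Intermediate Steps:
A(Y) = 1/Y
g(h) = 2*h/(129 + h) (g(h) = (2*h)/(129 + h) = 2*h/(129 + h))
1/(r(655) + g(A(-31))) = 1/(655 + 2/(-31*(129 + 1/(-31)))) = 1/(655 + 2*(-1/31)/(129 - 1/31)) = 1/(655 + 2*(-1/31)/(3998/31)) = 1/(655 + 2*(-1/31)*(31/3998)) = 1/(655 - 1/1999) = 1/(1309344/1999) = 1999/1309344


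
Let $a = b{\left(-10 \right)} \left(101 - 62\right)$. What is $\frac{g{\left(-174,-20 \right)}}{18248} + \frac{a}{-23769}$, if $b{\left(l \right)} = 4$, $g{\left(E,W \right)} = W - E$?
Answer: $\frac{135623}{72289452} \approx 0.0018761$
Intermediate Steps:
$a = 156$ ($a = 4 \left(101 - 62\right) = 4 \cdot 39 = 156$)
$\frac{g{\left(-174,-20 \right)}}{18248} + \frac{a}{-23769} = \frac{-20 - -174}{18248} + \frac{156}{-23769} = \left(-20 + 174\right) \frac{1}{18248} + 156 \left(- \frac{1}{23769}\right) = 154 \cdot \frac{1}{18248} - \frac{52}{7923} = \frac{77}{9124} - \frac{52}{7923} = \frac{135623}{72289452}$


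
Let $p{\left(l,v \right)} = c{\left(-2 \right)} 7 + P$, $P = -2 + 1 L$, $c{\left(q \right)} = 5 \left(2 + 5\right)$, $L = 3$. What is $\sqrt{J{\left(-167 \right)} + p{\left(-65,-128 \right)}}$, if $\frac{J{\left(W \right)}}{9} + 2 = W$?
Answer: $5 i \sqrt{51} \approx 35.707 i$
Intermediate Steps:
$c{\left(q \right)} = 35$ ($c{\left(q \right)} = 5 \cdot 7 = 35$)
$P = 1$ ($P = -2 + 1 \cdot 3 = -2 + 3 = 1$)
$J{\left(W \right)} = -18 + 9 W$
$p{\left(l,v \right)} = 246$ ($p{\left(l,v \right)} = 35 \cdot 7 + 1 = 245 + 1 = 246$)
$\sqrt{J{\left(-167 \right)} + p{\left(-65,-128 \right)}} = \sqrt{\left(-18 + 9 \left(-167\right)\right) + 246} = \sqrt{\left(-18 - 1503\right) + 246} = \sqrt{-1521 + 246} = \sqrt{-1275} = 5 i \sqrt{51}$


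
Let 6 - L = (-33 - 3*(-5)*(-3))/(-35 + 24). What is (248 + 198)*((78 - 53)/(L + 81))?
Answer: 122650/879 ≈ 139.53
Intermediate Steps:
L = -12/11 (L = 6 - (-33 - 3*(-5)*(-3))/(-35 + 24) = 6 - (-33 + 15*(-3))/(-11) = 6 - (-33 - 45)*(-1)/11 = 6 - (-78)*(-1)/11 = 6 - 1*78/11 = 6 - 78/11 = -12/11 ≈ -1.0909)
(248 + 198)*((78 - 53)/(L + 81)) = (248 + 198)*((78 - 53)/(-12/11 + 81)) = 446*(25/(879/11)) = 446*(25*(11/879)) = 446*(275/879) = 122650/879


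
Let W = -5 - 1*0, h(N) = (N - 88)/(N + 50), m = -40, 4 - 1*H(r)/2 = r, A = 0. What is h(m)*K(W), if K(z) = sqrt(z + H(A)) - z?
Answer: -64 - 64*sqrt(3)/5 ≈ -86.170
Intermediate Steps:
H(r) = 8 - 2*r
h(N) = (-88 + N)/(50 + N)
W = -5 (W = -5 + 0 = -5)
K(z) = sqrt(8 + z) - z (K(z) = sqrt(z + (8 - 2*0)) - z = sqrt(z + (8 + 0)) - z = sqrt(z + 8) - z = sqrt(8 + z) - z)
h(m)*K(W) = ((-88 - 40)/(50 - 40))*(sqrt(8 - 5) - 1*(-5)) = (-128/10)*(sqrt(3) + 5) = ((1/10)*(-128))*(5 + sqrt(3)) = -64*(5 + sqrt(3))/5 = -64 - 64*sqrt(3)/5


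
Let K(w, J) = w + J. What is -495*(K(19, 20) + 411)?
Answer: -222750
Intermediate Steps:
K(w, J) = J + w
-495*(K(19, 20) + 411) = -495*((20 + 19) + 411) = -495*(39 + 411) = -495*450 = -222750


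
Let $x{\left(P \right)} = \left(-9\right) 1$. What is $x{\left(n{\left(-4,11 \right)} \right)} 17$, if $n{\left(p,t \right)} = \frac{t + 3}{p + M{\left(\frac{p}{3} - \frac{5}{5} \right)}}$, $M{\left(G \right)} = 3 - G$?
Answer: $-153$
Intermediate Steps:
$n{\left(p,t \right)} = \frac{3 + t}{4 + \frac{2 p}{3}}$ ($n{\left(p,t \right)} = \frac{t + 3}{p - \left(-3 - 1 + \frac{p}{3}\right)} = \frac{3 + t}{p - \left(-3 - 1 + p \frac{1}{3}\right)} = \frac{3 + t}{p - \left(-4 + \frac{p}{3}\right)} = \frac{3 + t}{4 + \frac{2 p}{3}}$)
$x{\left(P \right)} = -9$
$x{\left(n{\left(-4,11 \right)} \right)} 17 = \left(-9\right) 17 = -153$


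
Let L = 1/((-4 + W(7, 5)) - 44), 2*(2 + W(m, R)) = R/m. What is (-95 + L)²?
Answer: 4361149521/483025 ≈ 9028.8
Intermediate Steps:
W(m, R) = -2 + R/(2*m) (W(m, R) = -2 + (R/m)/2 = -2 + R/(2*m))
L = -14/695 (L = 1/((-4 + (-2 + (½)*5/7)) - 44) = 1/((-4 + (-2 + (½)*5*(⅐))) - 44) = 1/((-4 + (-2 + 5/14)) - 44) = 1/((-4 - 23/14) - 44) = 1/(-79/14 - 44) = 1/(-695/14) = -14/695 ≈ -0.020144)
(-95 + L)² = (-95 - 14/695)² = (-66039/695)² = 4361149521/483025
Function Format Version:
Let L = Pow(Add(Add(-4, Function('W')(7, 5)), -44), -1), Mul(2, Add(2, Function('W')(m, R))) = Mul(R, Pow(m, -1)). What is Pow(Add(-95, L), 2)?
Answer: Rational(4361149521, 483025) ≈ 9028.8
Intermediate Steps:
Function('W')(m, R) = Add(-2, Mul(Rational(1, 2), R, Pow(m, -1))) (Function('W')(m, R) = Add(-2, Mul(Rational(1, 2), Mul(R, Pow(m, -1)))) = Add(-2, Mul(Rational(1, 2), R, Pow(m, -1))))
L = Rational(-14, 695) (L = Pow(Add(Add(-4, Add(-2, Mul(Rational(1, 2), 5, Pow(7, -1)))), -44), -1) = Pow(Add(Add(-4, Add(-2, Mul(Rational(1, 2), 5, Rational(1, 7)))), -44), -1) = Pow(Add(Add(-4, Add(-2, Rational(5, 14))), -44), -1) = Pow(Add(Add(-4, Rational(-23, 14)), -44), -1) = Pow(Add(Rational(-79, 14), -44), -1) = Pow(Rational(-695, 14), -1) = Rational(-14, 695) ≈ -0.020144)
Pow(Add(-95, L), 2) = Pow(Add(-95, Rational(-14, 695)), 2) = Pow(Rational(-66039, 695), 2) = Rational(4361149521, 483025)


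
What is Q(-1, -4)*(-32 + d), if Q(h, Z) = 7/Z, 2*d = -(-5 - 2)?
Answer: 399/8 ≈ 49.875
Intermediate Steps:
d = 7/2 (d = (-(-5 - 2))/2 = (-1*(-7))/2 = (½)*7 = 7/2 ≈ 3.5000)
Q(-1, -4)*(-32 + d) = (7/(-4))*(-32 + 7/2) = (7*(-¼))*(-57/2) = -7/4*(-57/2) = 399/8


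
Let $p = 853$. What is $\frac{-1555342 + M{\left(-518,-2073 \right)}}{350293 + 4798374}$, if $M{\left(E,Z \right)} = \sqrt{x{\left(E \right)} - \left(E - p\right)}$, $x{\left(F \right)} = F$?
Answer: $- \frac{1555342}{5148667} + \frac{\sqrt{853}}{5148667} \approx -0.30208$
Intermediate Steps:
$M{\left(E,Z \right)} = \sqrt{853}$ ($M{\left(E,Z \right)} = \sqrt{E - \left(-853 + E\right)} = \sqrt{853}$)
$\frac{-1555342 + M{\left(-518,-2073 \right)}}{350293 + 4798374} = \frac{-1555342 + \sqrt{853}}{350293 + 4798374} = \frac{-1555342 + \sqrt{853}}{5148667} = \left(-1555342 + \sqrt{853}\right) \frac{1}{5148667} = - \frac{1555342}{5148667} + \frac{\sqrt{853}}{5148667}$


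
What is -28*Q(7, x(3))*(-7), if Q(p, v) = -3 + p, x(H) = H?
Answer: 784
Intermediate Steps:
-28*Q(7, x(3))*(-7) = -28*(-3 + 7)*(-7) = -28*4*(-7) = -112*(-7) = 784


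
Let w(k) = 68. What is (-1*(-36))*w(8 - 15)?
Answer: 2448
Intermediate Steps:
(-1*(-36))*w(8 - 15) = -1*(-36)*68 = 36*68 = 2448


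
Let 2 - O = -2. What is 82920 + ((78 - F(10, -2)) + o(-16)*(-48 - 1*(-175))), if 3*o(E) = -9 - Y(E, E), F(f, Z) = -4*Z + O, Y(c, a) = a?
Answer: 249847/3 ≈ 83282.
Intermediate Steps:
O = 4 (O = 2 - 1*(-2) = 2 + 2 = 4)
F(f, Z) = 4 - 4*Z (F(f, Z) = -4*Z + 4 = 4 - 4*Z)
o(E) = -3 - E/3 (o(E) = (-9 - E)/3 = -3 - E/3)
82920 + ((78 - F(10, -2)) + o(-16)*(-48 - 1*(-175))) = 82920 + ((78 - (4 - 4*(-2))) + (-3 - ⅓*(-16))*(-48 - 1*(-175))) = 82920 + ((78 - (4 + 8)) + (-3 + 16/3)*(-48 + 175)) = 82920 + ((78 - 1*12) + (7/3)*127) = 82920 + ((78 - 12) + 889/3) = 82920 + (66 + 889/3) = 82920 + 1087/3 = 249847/3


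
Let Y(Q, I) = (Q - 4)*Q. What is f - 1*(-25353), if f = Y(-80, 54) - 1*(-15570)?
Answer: 47643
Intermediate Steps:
Y(Q, I) = Q*(-4 + Q) (Y(Q, I) = (-4 + Q)*Q = Q*(-4 + Q))
f = 22290 (f = -80*(-4 - 80) - 1*(-15570) = -80*(-84) + 15570 = 6720 + 15570 = 22290)
f - 1*(-25353) = 22290 - 1*(-25353) = 22290 + 25353 = 47643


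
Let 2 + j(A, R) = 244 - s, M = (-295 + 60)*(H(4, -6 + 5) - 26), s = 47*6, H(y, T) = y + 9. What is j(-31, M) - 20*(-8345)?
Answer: 166860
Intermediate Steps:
H(y, T) = 9 + y
s = 282
M = 3055 (M = (-295 + 60)*((9 + 4) - 26) = -235*(13 - 26) = -235*(-13) = 3055)
j(A, R) = -40 (j(A, R) = -2 + (244 - 1*282) = -2 + (244 - 282) = -2 - 38 = -40)
j(-31, M) - 20*(-8345) = -40 - 20*(-8345) = -40 + 166900 = 166860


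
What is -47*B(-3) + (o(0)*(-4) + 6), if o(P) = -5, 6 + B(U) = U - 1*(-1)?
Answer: 402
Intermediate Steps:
B(U) = -5 + U (B(U) = -6 + (U - 1*(-1)) = -6 + (U + 1) = -6 + (1 + U) = -5 + U)
-47*B(-3) + (o(0)*(-4) + 6) = -47*(-5 - 3) + (-5*(-4) + 6) = -47*(-8) + (20 + 6) = 376 + 26 = 402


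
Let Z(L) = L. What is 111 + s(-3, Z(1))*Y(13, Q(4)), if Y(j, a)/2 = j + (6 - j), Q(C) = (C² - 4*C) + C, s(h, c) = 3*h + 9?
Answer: 111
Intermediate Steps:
s(h, c) = 9 + 3*h
Q(C) = C² - 3*C
Y(j, a) = 12 (Y(j, a) = 2*(j + (6 - j)) = 2*6 = 12)
111 + s(-3, Z(1))*Y(13, Q(4)) = 111 + (9 + 3*(-3))*12 = 111 + (9 - 9)*12 = 111 + 0*12 = 111 + 0 = 111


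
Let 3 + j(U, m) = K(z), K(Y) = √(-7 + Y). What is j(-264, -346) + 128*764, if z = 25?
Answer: 97789 + 3*√2 ≈ 97793.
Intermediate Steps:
j(U, m) = -3 + 3*√2 (j(U, m) = -3 + √(-7 + 25) = -3 + √18 = -3 + 3*√2)
j(-264, -346) + 128*764 = (-3 + 3*√2) + 128*764 = (-3 + 3*√2) + 97792 = 97789 + 3*√2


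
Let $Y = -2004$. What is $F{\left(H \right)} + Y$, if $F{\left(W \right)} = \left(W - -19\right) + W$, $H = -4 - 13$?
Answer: $-2019$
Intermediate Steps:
$H = -17$ ($H = -4 - 13 = -17$)
$F{\left(W \right)} = 19 + 2 W$ ($F{\left(W \right)} = \left(W + 19\right) + W = \left(19 + W\right) + W = 19 + 2 W$)
$F{\left(H \right)} + Y = \left(19 + 2 \left(-17\right)\right) - 2004 = \left(19 - 34\right) - 2004 = -15 - 2004 = -2019$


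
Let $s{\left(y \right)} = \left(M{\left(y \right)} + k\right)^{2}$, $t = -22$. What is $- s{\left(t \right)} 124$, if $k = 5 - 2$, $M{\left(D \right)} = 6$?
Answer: $-10044$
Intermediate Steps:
$k = 3$
$s{\left(y \right)} = 81$ ($s{\left(y \right)} = \left(6 + 3\right)^{2} = 9^{2} = 81$)
$- s{\left(t \right)} 124 = - 81 \cdot 124 = \left(-1\right) 10044 = -10044$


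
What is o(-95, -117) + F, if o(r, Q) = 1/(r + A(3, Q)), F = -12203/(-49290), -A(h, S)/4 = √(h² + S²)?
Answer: 2569057579/10357948470 - 12*√1522/210143 ≈ 0.24580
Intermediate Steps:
A(h, S) = -4*√(S² + h²) (A(h, S) = -4*√(h² + S²) = -4*√(S² + h²))
F = 12203/49290 (F = -12203*(-1/49290) = 12203/49290 ≈ 0.24758)
o(r, Q) = 1/(r - 4*√(9 + Q²)) (o(r, Q) = 1/(r - 4*√(Q² + 3²)) = 1/(r - 4*√(Q² + 9)) = 1/(r - 4*√(9 + Q²)))
o(-95, -117) + F = 1/(-95 - 4*√(9 + (-117)²)) + 12203/49290 = 1/(-95 - 4*√(9 + 13689)) + 12203/49290 = 1/(-95 - 12*√1522) + 12203/49290 = 12203/49290 + 1/(-95 - 12*√1522)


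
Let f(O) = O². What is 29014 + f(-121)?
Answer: 43655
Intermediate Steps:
29014 + f(-121) = 29014 + (-121)² = 29014 + 14641 = 43655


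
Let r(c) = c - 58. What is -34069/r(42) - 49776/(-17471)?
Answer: 596015915/279536 ≈ 2132.2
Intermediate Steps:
r(c) = -58 + c
-34069/r(42) - 49776/(-17471) = -34069/(-58 + 42) - 49776/(-17471) = -34069/(-16) - 49776*(-1/17471) = -34069*(-1/16) + 49776/17471 = 34069/16 + 49776/17471 = 596015915/279536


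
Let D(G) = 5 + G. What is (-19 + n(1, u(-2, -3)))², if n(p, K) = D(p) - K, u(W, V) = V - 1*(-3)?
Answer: 169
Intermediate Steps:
u(W, V) = 3 + V (u(W, V) = V + 3 = 3 + V)
n(p, K) = 5 + p - K (n(p, K) = (5 + p) - K = 5 + p - K)
(-19 + n(1, u(-2, -3)))² = (-19 + (5 + 1 - (3 - 3)))² = (-19 + (5 + 1 - 1*0))² = (-19 + (5 + 1 + 0))² = (-19 + 6)² = (-13)² = 169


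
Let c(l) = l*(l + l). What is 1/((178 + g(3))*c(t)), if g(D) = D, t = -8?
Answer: 1/23168 ≈ 4.3163e-5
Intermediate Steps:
c(l) = 2*l**2 (c(l) = l*(2*l) = 2*l**2)
1/((178 + g(3))*c(t)) = 1/((178 + 3)*(2*(-8)**2)) = 1/(181*(2*64)) = 1/(181*128) = 1/23168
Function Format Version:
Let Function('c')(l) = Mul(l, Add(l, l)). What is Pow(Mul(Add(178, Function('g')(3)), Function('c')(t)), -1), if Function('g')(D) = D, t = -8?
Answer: Rational(1, 23168) ≈ 4.3163e-5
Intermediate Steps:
Function('c')(l) = Mul(2, Pow(l, 2)) (Function('c')(l) = Mul(l, Mul(2, l)) = Mul(2, Pow(l, 2)))
Pow(Mul(Add(178, Function('g')(3)), Function('c')(t)), -1) = Pow(Mul(Add(178, 3), Mul(2, Pow(-8, 2))), -1) = Pow(Mul(181, Mul(2, 64)), -1) = Pow(Mul(181, 128), -1) = Pow(23168, -1) = Rational(1, 23168)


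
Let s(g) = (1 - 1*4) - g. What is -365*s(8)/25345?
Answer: 803/5069 ≈ 0.15841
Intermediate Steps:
s(g) = -3 - g (s(g) = (1 - 4) - g = -3 - g)
-365*s(8)/25345 = -365*(-3 - 1*8)/25345 = -365*(-3 - 8)*(1/25345) = -365*(-11)*(1/25345) = 4015*(1/25345) = 803/5069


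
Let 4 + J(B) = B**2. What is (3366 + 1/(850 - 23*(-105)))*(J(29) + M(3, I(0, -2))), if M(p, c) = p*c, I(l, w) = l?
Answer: 9198622467/3265 ≈ 2.8173e+6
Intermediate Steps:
J(B) = -4 + B**2
M(p, c) = c*p
(3366 + 1/(850 - 23*(-105)))*(J(29) + M(3, I(0, -2))) = (3366 + 1/(850 - 23*(-105)))*((-4 + 29**2) + 0*3) = (3366 + 1/(850 + 2415))*((-4 + 841) + 0) = (3366 + 1/3265)*(837 + 0) = (3366 + 1/3265)*837 = (10989991/3265)*837 = 9198622467/3265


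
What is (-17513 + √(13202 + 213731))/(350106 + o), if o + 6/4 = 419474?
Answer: -35026/1539157 + 2*√226933/1539157 ≈ -0.022138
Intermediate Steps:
o = 838945/2 (o = -3/2 + 419474 = 838945/2 ≈ 4.1947e+5)
(-17513 + √(13202 + 213731))/(350106 + o) = (-17513 + √(13202 + 213731))/(350106 + 838945/2) = (-17513 + √226933)/(1539157/2) = (-17513 + √226933)*(2/1539157) = -35026/1539157 + 2*√226933/1539157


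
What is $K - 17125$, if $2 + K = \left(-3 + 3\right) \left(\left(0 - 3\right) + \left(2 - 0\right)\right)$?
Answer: $-17127$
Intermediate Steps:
$K = -2$ ($K = -2 + \left(-3 + 3\right) \left(\left(0 - 3\right) + \left(2 - 0\right)\right) = -2 + 0 \left(-3 + \left(2 + 0\right)\right) = -2 + 0 \left(-3 + 2\right) = -2 + 0 \left(-1\right) = -2 + 0 = -2$)
$K - 17125 = -2 - 17125 = -17127$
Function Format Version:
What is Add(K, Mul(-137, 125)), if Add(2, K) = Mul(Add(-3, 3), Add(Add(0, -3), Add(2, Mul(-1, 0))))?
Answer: -17127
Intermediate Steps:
K = -2 (K = Add(-2, Mul(Add(-3, 3), Add(Add(0, -3), Add(2, Mul(-1, 0))))) = Add(-2, Mul(0, Add(-3, Add(2, 0)))) = Add(-2, Mul(0, Add(-3, 2))) = Add(-2, Mul(0, -1)) = Add(-2, 0) = -2)
Add(K, Mul(-137, 125)) = Add(-2, Mul(-137, 125)) = Add(-2, -17125) = -17127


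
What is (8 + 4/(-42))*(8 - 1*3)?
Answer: 830/21 ≈ 39.524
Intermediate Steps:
(8 + 4/(-42))*(8 - 1*3) = (8 + 4*(-1/42))*(8 - 3) = (8 - 2/21)*5 = (166/21)*5 = 830/21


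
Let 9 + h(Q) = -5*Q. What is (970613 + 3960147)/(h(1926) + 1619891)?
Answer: 1232690/402563 ≈ 3.0621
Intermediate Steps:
h(Q) = -9 - 5*Q
(970613 + 3960147)/(h(1926) + 1619891) = (970613 + 3960147)/((-9 - 5*1926) + 1619891) = 4930760/((-9 - 9630) + 1619891) = 4930760/(-9639 + 1619891) = 4930760/1610252 = 4930760*(1/1610252) = 1232690/402563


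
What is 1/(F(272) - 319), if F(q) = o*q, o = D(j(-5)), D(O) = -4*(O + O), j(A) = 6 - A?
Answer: -1/24255 ≈ -4.1229e-5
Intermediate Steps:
D(O) = -8*O
o = -88 (o = -8*(6 - 1*(-5)) = -8*(6 + 5) = -8*11 = -88)
F(q) = -88*q
1/(F(272) - 319) = 1/(-88*272 - 319) = 1/(-23936 - 319) = 1/(-24255) = -1/24255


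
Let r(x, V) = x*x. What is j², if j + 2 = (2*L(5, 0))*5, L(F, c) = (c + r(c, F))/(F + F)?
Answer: 4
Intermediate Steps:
r(x, V) = x²
L(F, c) = (c + c²)/(2*F) (L(F, c) = (c + c²)/(F + F) = (c + c²)/((2*F)) = (c + c²)*(1/(2*F)) = (c + c²)/(2*F))
j = -2 (j = -2 + (2*((½)*0*(1 + 0)/5))*5 = -2 + (2*((½)*0*(⅕)*1))*5 = -2 + (2*0)*5 = -2 + 0*5 = -2 + 0 = -2)
j² = (-2)² = 4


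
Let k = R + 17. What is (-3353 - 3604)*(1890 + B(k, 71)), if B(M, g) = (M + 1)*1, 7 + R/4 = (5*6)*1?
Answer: -13914000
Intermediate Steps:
R = 92 (R = -28 + 4*((5*6)*1) = -28 + 4*(30*1) = -28 + 4*30 = -28 + 120 = 92)
k = 109 (k = 92 + 17 = 109)
B(M, g) = 1 + M (B(M, g) = (1 + M)*1 = 1 + M)
(-3353 - 3604)*(1890 + B(k, 71)) = (-3353 - 3604)*(1890 + (1 + 109)) = -6957*(1890 + 110) = -6957*2000 = -13914000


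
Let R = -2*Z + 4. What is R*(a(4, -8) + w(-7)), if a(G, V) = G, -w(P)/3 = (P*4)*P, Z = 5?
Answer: 3504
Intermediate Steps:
w(P) = -12*P**2 (w(P) = -3*P*4*P = -3*4*P*P = -12*P**2)
R = -6 (R = -2*5 + 4 = -10 + 4 = -6)
R*(a(4, -8) + w(-7)) = -6*(4 - 12*(-7)**2) = -6*(4 - 12*49) = -6*(4 - 588) = -6*(-584) = 3504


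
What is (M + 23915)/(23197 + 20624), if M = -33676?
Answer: -9761/43821 ≈ -0.22275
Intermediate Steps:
(M + 23915)/(23197 + 20624) = (-33676 + 23915)/(23197 + 20624) = -9761/43821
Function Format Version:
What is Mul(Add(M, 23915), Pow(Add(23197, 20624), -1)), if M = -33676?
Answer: Rational(-9761, 43821) ≈ -0.22275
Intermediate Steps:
Mul(Add(M, 23915), Pow(Add(23197, 20624), -1)) = Mul(Add(-33676, 23915), Pow(Add(23197, 20624), -1)) = Mul(-9761, Pow(43821, -1)) = Mul(-9761, Rational(1, 43821)) = Rational(-9761, 43821)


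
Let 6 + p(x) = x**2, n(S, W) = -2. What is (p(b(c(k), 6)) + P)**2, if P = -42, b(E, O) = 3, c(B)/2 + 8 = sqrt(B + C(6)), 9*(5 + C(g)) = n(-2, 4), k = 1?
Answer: 1521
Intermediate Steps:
C(g) = -47/9 (C(g) = -5 + (1/9)*(-2) = -5 - 2/9 = -47/9)
c(B) = -16 + 2*sqrt(-47/9 + B) (c(B) = -16 + 2*sqrt(B - 47/9) = -16 + 2*sqrt(-47/9 + B))
p(x) = -6 + x**2
(p(b(c(k), 6)) + P)**2 = ((-6 + 3**2) - 42)**2 = ((-6 + 9) - 42)**2 = (3 - 42)**2 = (-39)**2 = 1521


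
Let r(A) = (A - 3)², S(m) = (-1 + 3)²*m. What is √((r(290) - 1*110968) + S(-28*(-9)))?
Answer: I*√27591 ≈ 166.11*I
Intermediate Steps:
S(m) = 4*m (S(m) = 2²*m = 4*m)
r(A) = (-3 + A)²
√((r(290) - 1*110968) + S(-28*(-9))) = √(((-3 + 290)² - 1*110968) + 4*(-28*(-9))) = √((287² - 110968) + 4*252) = √((82369 - 110968) + 1008) = √(-28599 + 1008) = √(-27591) = I*√27591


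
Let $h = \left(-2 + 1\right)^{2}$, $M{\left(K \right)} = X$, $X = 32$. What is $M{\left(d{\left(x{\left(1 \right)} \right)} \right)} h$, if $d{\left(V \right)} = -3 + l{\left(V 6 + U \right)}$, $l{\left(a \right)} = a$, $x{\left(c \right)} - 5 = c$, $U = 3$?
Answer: $32$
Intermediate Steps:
$x{\left(c \right)} = 5 + c$
$d{\left(V \right)} = 6 V$ ($d{\left(V \right)} = -3 + \left(V 6 + 3\right) = -3 + \left(6 V + 3\right) = -3 + \left(3 + 6 V\right) = 6 V$)
$M{\left(K \right)} = 32$
$h = 1$ ($h = \left(-1\right)^{2} = 1$)
$M{\left(d{\left(x{\left(1 \right)} \right)} \right)} h = 32 \cdot 1 = 32$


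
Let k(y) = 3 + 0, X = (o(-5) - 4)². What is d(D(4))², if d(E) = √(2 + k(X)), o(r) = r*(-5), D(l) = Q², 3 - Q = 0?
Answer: 5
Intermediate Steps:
Q = 3 (Q = 3 - 1*0 = 3 + 0 = 3)
D(l) = 9 (D(l) = 3² = 9)
o(r) = -5*r
X = 441 (X = (-5*(-5) - 4)² = (25 - 4)² = 21² = 441)
k(y) = 3
d(E) = √5 (d(E) = √(2 + 3) = √5)
d(D(4))² = (√5)² = 5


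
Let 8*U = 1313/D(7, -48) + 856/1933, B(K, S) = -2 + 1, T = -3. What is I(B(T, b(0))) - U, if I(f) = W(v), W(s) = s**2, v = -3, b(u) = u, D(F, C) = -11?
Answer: 4059549/170104 ≈ 23.865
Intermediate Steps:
B(K, S) = -1
U = -2528613/170104 (U = (1313/(-11) + 856/1933)/8 = (1313*(-1/11) + 856*(1/1933))/8 = (-1313/11 + 856/1933)/8 = (1/8)*(-2528613/21263) = -2528613/170104 ≈ -14.865)
I(f) = 9 (I(f) = (-3)**2 = 9)
I(B(T, b(0))) - U = 9 - 1*(-2528613/170104) = 9 + 2528613/170104 = 4059549/170104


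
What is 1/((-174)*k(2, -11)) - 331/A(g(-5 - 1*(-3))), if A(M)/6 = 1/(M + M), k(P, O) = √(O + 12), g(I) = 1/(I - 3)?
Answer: 19193/870 ≈ 22.061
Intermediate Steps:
g(I) = 1/(-3 + I)
k(P, O) = √(12 + O)
A(M) = 3/M (A(M) = 6/(M + M) = 6/((2*M)) = 6*(1/(2*M)) = 3/M)
1/((-174)*k(2, -11)) - 331/A(g(-5 - 1*(-3))) = 1/((-174)*(√(12 - 11))) - 331*1/(3*(-3 + (-5 - 1*(-3)))) = -1/(174*(√1)) - 331*1/(3*(-3 + (-5 + 3))) = -1/174/1 - 331*1/(3*(-3 - 2)) = -1/174*1 - 331/(3/(1/(-5))) = -1/174 - 331/(3/(-⅕)) = -1/174 - 331/(3*(-5)) = -1/174 - 331/(-15) = -1/174 - 331*(-1/15) = -1/174 + 331/15 = 19193/870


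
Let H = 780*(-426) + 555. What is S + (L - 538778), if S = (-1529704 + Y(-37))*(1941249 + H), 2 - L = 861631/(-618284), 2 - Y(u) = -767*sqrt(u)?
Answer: -1522272473849027585/618284 + 1234504908*I*sqrt(37) ≈ -2.4621e+12 + 7.5092e+9*I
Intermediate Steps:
H = -331725 (H = -332280 + 555 = -331725)
Y(u) = 2 + 767*sqrt(u) (Y(u) = 2 - (-767)*sqrt(u) = 2 + 767*sqrt(u))
L = 2098199/618284 (L = 2 - 861631/(-618284) = 2 - 861631*(-1)/618284 = 2 - 1*(-861631/618284) = 2 + 861631/618284 = 2098199/618284 ≈ 3.3936)
S = -2462092081848 + 1234504908*I*sqrt(37) (S = (-1529704 + (2 + 767*sqrt(-37)))*(1941249 - 331725) = (-1529704 + (2 + 767*(I*sqrt(37))))*1609524 = (-1529704 + (2 + 767*I*sqrt(37)))*1609524 = (-1529702 + 767*I*sqrt(37))*1609524 = -2462092081848 + 1234504908*I*sqrt(37) ≈ -2.4621e+12 + 7.5092e+9*I)
S + (L - 538778) = (-2462092081848 + 1234504908*I*sqrt(37)) + (2098199/618284 - 538778) = (-2462092081848 + 1234504908*I*sqrt(37)) - 333115718753/618284 = -1522272473849027585/618284 + 1234504908*I*sqrt(37)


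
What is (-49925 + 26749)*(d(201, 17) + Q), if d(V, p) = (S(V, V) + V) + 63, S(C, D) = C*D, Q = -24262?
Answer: -380155928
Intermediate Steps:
d(V, p) = 63 + V + V² (d(V, p) = (V*V + V) + 63 = (V² + V) + 63 = (V + V²) + 63 = 63 + V + V²)
(-49925 + 26749)*(d(201, 17) + Q) = (-49925 + 26749)*((63 + 201 + 201²) - 24262) = -23176*((63 + 201 + 40401) - 24262) = -23176*(40665 - 24262) = -23176*16403 = -380155928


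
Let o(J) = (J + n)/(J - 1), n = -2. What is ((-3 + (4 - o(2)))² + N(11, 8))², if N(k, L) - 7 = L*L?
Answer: 5184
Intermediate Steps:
N(k, L) = 7 + L² (N(k, L) = 7 + L*L = 7 + L²)
o(J) = (-2 + J)/(-1 + J) (o(J) = (J - 2)/(J - 1) = (-2 + J)/(-1 + J))
((-3 + (4 - o(2)))² + N(11, 8))² = ((-3 + (4 - (-2 + 2)/(-1 + 2)))² + (7 + 8²))² = ((-3 + (4 - 0/1))² + (7 + 64))² = ((-3 + (4 - 0))² + 71)² = ((-3 + (4 - 1*0))² + 71)² = ((-3 + (4 + 0))² + 71)² = ((-3 + 4)² + 71)² = (1² + 71)² = (1 + 71)² = 72² = 5184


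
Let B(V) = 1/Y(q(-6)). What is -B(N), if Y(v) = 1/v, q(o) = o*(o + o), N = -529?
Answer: -72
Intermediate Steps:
q(o) = 2*o**2 (q(o) = o*(2*o) = 2*o**2)
B(V) = 72 (B(V) = 1/(1/(2*(-6)**2)) = 1/(1/(2*36)) = 1/(1/72) = 72)
-B(N) = -1*72 = -72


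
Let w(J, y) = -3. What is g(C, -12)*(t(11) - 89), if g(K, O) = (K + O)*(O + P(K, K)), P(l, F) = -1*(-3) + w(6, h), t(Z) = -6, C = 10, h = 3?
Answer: -2280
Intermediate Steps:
P(l, F) = 0 (P(l, F) = -1*(-3) - 3 = 3 - 3 = 0)
g(K, O) = O*(K + O) (g(K, O) = (K + O)*(O + 0) = (K + O)*O = O*(K + O))
g(C, -12)*(t(11) - 89) = (-12*(10 - 12))*(-6 - 89) = -12*(-2)*(-95) = 24*(-95) = -2280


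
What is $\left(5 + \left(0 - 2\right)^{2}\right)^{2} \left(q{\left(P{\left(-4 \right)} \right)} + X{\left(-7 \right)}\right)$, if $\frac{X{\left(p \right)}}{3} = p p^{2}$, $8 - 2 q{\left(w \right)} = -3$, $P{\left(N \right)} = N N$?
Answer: $- \frac{165807}{2} \approx -82904.0$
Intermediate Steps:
$P{\left(N \right)} = N^{2}$
$q{\left(w \right)} = \frac{11}{2}$ ($q{\left(w \right)} = 4 - - \frac{3}{2} = 4 + \frac{3}{2} = \frac{11}{2}$)
$X{\left(p \right)} = 3 p^{3}$ ($X{\left(p \right)} = 3 p p^{2} = 3 p^{3}$)
$\left(5 + \left(0 - 2\right)^{2}\right)^{2} \left(q{\left(P{\left(-4 \right)} \right)} + X{\left(-7 \right)}\right) = \left(5 + \left(0 - 2\right)^{2}\right)^{2} \left(\frac{11}{2} + 3 \left(-7\right)^{3}\right) = \left(5 + \left(-2\right)^{2}\right)^{2} \left(\frac{11}{2} + 3 \left(-343\right)\right) = \left(5 + 4\right)^{2} \left(\frac{11}{2} - 1029\right) = 9^{2} \left(- \frac{2047}{2}\right) = 81 \left(- \frac{2047}{2}\right) = - \frac{165807}{2}$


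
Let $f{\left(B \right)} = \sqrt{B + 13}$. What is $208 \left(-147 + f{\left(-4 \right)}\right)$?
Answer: $-29952$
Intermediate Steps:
$f{\left(B \right)} = \sqrt{13 + B}$
$208 \left(-147 + f{\left(-4 \right)}\right) = 208 \left(-147 + \sqrt{13 - 4}\right) = 208 \left(-147 + \sqrt{9}\right) = 208 \left(-147 + 3\right) = 208 \left(-144\right) = -29952$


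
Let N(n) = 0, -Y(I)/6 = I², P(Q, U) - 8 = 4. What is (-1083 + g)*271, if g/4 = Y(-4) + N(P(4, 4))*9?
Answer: -397557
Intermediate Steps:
P(Q, U) = 12 (P(Q, U) = 8 + 4 = 12)
Y(I) = -6*I²
g = -384 (g = 4*(-6*(-4)² + 0*9) = 4*(-6*16 + 0) = 4*(-96 + 0) = 4*(-96) = -384)
(-1083 + g)*271 = (-1083 - 384)*271 = -1467*271 = -397557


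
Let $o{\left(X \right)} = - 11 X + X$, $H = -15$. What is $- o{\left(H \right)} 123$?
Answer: $-18450$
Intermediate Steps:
$o{\left(X \right)} = - 10 X$
$- o{\left(H \right)} 123 = - \left(-10\right) \left(-15\right) 123 = - 150 \cdot 123 = \left(-1\right) 18450 = -18450$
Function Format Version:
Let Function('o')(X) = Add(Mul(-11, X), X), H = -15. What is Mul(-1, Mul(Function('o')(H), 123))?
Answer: -18450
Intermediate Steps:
Function('o')(X) = Mul(-10, X)
Mul(-1, Mul(Function('o')(H), 123)) = Mul(-1, Mul(Mul(-10, -15), 123)) = Mul(-1, Mul(150, 123)) = Mul(-1, 18450) = -18450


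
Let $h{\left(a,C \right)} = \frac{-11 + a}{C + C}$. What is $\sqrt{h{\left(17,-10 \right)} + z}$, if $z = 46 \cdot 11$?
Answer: $\frac{\sqrt{50570}}{10} \approx 22.488$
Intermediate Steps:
$h{\left(a,C \right)} = \frac{-11 + a}{2 C}$
$z = 506$
$\sqrt{h{\left(17,-10 \right)} + z} = \sqrt{\frac{-11 + 17}{2 \left(-10\right)} + 506} = \sqrt{\frac{1}{2} \left(- \frac{1}{10}\right) 6 + 506} = \sqrt{- \frac{3}{10} + 506} = \sqrt{\frac{5057}{10}} = \frac{\sqrt{50570}}{10}$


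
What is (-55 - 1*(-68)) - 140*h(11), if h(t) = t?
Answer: -1527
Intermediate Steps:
(-55 - 1*(-68)) - 140*h(11) = (-55 - 1*(-68)) - 140*11 = (-55 + 68) - 1540 = 13 - 1540 = -1527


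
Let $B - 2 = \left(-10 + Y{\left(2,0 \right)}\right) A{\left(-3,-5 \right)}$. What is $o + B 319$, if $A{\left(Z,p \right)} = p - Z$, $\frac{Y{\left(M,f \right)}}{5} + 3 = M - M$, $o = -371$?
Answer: $16217$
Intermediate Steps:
$Y{\left(M,f \right)} = -15$ ($Y{\left(M,f \right)} = -15 + 5 \left(M - M\right) = -15 + 5 \cdot 0 = -15 + 0 = -15$)
$B = 52$ ($B = 2 + \left(-10 - 15\right) \left(-5 - -3\right) = 2 - 25 \left(-5 + 3\right) = 2 - -50 = 2 + 50 = 52$)
$o + B 319 = -371 + 52 \cdot 319 = -371 + 16588 = 16217$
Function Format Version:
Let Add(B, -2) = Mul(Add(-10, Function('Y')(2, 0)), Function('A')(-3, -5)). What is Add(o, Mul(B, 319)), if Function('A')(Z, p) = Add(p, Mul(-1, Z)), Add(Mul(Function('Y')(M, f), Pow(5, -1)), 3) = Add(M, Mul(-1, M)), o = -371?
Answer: 16217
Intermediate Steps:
Function('Y')(M, f) = -15 (Function('Y')(M, f) = Add(-15, Mul(5, Add(M, Mul(-1, M)))) = Add(-15, Mul(5, 0)) = Add(-15, 0) = -15)
B = 52 (B = Add(2, Mul(Add(-10, -15), Add(-5, Mul(-1, -3)))) = Add(2, Mul(-25, Add(-5, 3))) = Add(2, Mul(-25, -2)) = Add(2, 50) = 52)
Add(o, Mul(B, 319)) = Add(-371, Mul(52, 319)) = Add(-371, 16588) = 16217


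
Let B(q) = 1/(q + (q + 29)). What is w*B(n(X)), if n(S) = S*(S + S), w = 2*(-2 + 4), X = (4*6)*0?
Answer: 4/29 ≈ 0.13793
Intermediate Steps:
X = 0 (X = 24*0 = 0)
w = 4 (w = 2*2 = 4)
n(S) = 2*S² (n(S) = S*(2*S) = 2*S²)
B(q) = 1/(29 + 2*q) (B(q) = 1/(q + (29 + q)) = 1/(29 + 2*q))
w*B(n(X)) = 4/(29 + 2*(2*0²)) = 4/(29 + 2*(2*0)) = 4/(29 + 2*0) = 4/(29 + 0) = 4/29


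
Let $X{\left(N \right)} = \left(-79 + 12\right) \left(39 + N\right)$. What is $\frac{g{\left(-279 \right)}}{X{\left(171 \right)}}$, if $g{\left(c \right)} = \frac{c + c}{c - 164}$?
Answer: $- \frac{93}{1038835} \approx -8.9523 \cdot 10^{-5}$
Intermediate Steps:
$g{\left(c \right)} = \frac{2 c}{-164 + c}$
$X{\left(N \right)} = -2613 - 67 N$ ($X{\left(N \right)} = - 67 \left(39 + N\right) = -2613 - 67 N$)
$\frac{g{\left(-279 \right)}}{X{\left(171 \right)}} = \frac{2 \left(-279\right) \frac{1}{-164 - 279}}{-2613 - 11457} = \frac{2 \left(-279\right) \frac{1}{-443}}{-2613 - 11457} = \frac{2 \left(-279\right) \left(- \frac{1}{443}\right)}{-14070} = \frac{558}{443} \left(- \frac{1}{14070}\right) = - \frac{93}{1038835}$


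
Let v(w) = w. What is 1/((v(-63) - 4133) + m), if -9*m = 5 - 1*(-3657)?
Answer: -9/41426 ≈ -0.00021725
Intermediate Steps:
m = -3662/9 (m = -(5 - 1*(-3657))/9 = -(5 + 3657)/9 = -⅑*3662 = -3662/9 ≈ -406.89)
1/((v(-63) - 4133) + m) = 1/((-63 - 4133) - 3662/9) = 1/(-4196 - 3662/9) = 1/(-41426/9) = -9/41426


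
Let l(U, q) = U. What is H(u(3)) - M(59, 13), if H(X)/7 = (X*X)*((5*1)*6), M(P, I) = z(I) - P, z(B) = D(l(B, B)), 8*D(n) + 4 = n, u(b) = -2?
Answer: 7183/8 ≈ 897.88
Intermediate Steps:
D(n) = -½ + n/8
z(B) = -½ + B/8
M(P, I) = -½ - P + I/8 (M(P, I) = (-½ + I/8) - P = -½ - P + I/8)
H(X) = 210*X² (H(X) = 7*((X*X)*((5*1)*6)) = 7*(X²*(5*6)) = 7*(X²*30) = 7*(30*X²) = 210*X²)
H(u(3)) - M(59, 13) = 210*(-2)² - (-½ - 1*59 + (⅛)*13) = 210*4 - (-½ - 59 + 13/8) = 840 - 1*(-463/8) = 840 + 463/8 = 7183/8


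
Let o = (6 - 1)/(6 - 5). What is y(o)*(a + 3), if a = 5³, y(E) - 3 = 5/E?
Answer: 512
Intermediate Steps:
o = 5 (o = 5/1 = 5*1 = 5)
y(E) = 3 + 5/E
a = 125
y(o)*(a + 3) = (3 + 5/5)*(125 + 3) = (3 + 5*(⅕))*128 = (3 + 1)*128 = 4*128 = 512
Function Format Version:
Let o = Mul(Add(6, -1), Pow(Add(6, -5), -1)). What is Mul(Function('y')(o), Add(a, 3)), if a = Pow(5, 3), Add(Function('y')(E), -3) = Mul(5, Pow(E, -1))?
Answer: 512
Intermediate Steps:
o = 5 (o = Mul(5, Pow(1, -1)) = Mul(5, 1) = 5)
Function('y')(E) = Add(3, Mul(5, Pow(E, -1)))
a = 125
Mul(Function('y')(o), Add(a, 3)) = Mul(Add(3, Mul(5, Pow(5, -1))), Add(125, 3)) = Mul(Add(3, Mul(5, Rational(1, 5))), 128) = Mul(Add(3, 1), 128) = Mul(4, 128) = 512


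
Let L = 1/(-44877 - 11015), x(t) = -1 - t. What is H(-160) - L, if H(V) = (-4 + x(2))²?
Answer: 2738709/55892 ≈ 49.000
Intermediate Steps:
H(V) = 49 (H(V) = (-4 + (-1 - 1*2))² = (-4 + (-1 - 2))² = (-4 - 3)² = (-7)² = 49)
L = -1/55892 (L = 1/(-55892) = -1/55892 ≈ -1.7892e-5)
H(-160) - L = 49 - 1*(-1/55892) = 49 + 1/55892 = 2738709/55892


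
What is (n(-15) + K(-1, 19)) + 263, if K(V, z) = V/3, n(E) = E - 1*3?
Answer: 734/3 ≈ 244.67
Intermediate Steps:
n(E) = -3 + E (n(E) = E - 3 = -3 + E)
K(V, z) = V/3 (K(V, z) = V*(⅓) = V/3)
(n(-15) + K(-1, 19)) + 263 = ((-3 - 15) + (⅓)*(-1)) + 263 = (-18 - ⅓) + 263 = -55/3 + 263 = 734/3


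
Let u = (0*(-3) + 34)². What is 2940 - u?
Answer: 1784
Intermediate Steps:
u = 1156 (u = (0 + 34)² = 34² = 1156)
2940 - u = 2940 - 1*1156 = 2940 - 1156 = 1784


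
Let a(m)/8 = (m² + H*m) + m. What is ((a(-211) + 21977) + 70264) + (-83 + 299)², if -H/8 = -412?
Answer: -5070271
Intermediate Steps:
H = 3296 (H = -8*(-412) = 3296)
a(m) = 8*m² + 26376*m (a(m) = 8*((m² + 3296*m) + m) = 8*(m² + 3297*m) = 8*m² + 26376*m)
((a(-211) + 21977) + 70264) + (-83 + 299)² = ((8*(-211)*(3297 - 211) + 21977) + 70264) + (-83 + 299)² = ((8*(-211)*3086 + 21977) + 70264) + 216² = ((-5209168 + 21977) + 70264) + 46656 = (-5187191 + 70264) + 46656 = -5116927 + 46656 = -5070271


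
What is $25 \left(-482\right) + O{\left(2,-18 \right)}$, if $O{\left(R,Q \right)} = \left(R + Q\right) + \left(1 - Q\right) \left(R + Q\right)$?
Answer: $-12370$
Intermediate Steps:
$O{\left(R,Q \right)} = Q + R + \left(1 - Q\right) \left(Q + R\right)$ ($O{\left(R,Q \right)} = \left(Q + R\right) + \left(1 - Q\right) \left(Q + R\right) = Q + R + \left(1 - Q\right) \left(Q + R\right)$)
$25 \left(-482\right) + O{\left(2,-18 \right)} = 25 \left(-482\right) + \left(- \left(-18\right)^{2} + 2 \left(-18\right) + 2 \cdot 2 - \left(-18\right) 2\right) = -12050 + \left(\left(-1\right) 324 - 36 + 4 + 36\right) = -12050 + \left(-324 - 36 + 4 + 36\right) = -12050 - 320 = -12370$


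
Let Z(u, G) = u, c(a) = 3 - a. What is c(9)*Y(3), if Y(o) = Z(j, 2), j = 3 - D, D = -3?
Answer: -36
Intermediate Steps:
j = 6 (j = 3 - 1*(-3) = 3 + 3 = 6)
Y(o) = 6
c(9)*Y(3) = (3 - 1*9)*6 = (3 - 9)*6 = -6*6 = -36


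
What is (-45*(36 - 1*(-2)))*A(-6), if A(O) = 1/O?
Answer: 285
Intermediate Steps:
(-45*(36 - 1*(-2)))*A(-6) = -45*(36 - 1*(-2))/(-6) = -45*(36 + 2)*(-1/6) = -45*38*(-1/6) = -1710*(-1/6) = 285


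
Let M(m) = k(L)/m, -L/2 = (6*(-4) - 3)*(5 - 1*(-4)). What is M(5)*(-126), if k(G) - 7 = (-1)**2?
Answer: -1008/5 ≈ -201.60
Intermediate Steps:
L = 486 (L = -2*(6*(-4) - 3)*(5 - 1*(-4)) = -2*(-24 - 3)*(5 + 4) = -(-54)*9 = -2*(-243) = 486)
k(G) = 8 (k(G) = 7 + (-1)**2 = 7 + 1 = 8)
M(m) = 8/m
M(5)*(-126) = (8/5)*(-126) = -1008/5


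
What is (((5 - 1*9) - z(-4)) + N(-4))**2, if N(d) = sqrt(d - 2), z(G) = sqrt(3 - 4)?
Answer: (4 + I - I*sqrt(6))**2 ≈ 13.899 - 11.596*I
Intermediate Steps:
z(G) = I (z(G) = sqrt(-1) = I)
N(d) = sqrt(-2 + d)
(((5 - 1*9) - z(-4)) + N(-4))**2 = (((5 - 1*9) - I) + sqrt(-2 - 4))**2 = (((5 - 9) - I) + sqrt(-6))**2 = ((-4 - I) + I*sqrt(6))**2 = (-4 - I + I*sqrt(6))**2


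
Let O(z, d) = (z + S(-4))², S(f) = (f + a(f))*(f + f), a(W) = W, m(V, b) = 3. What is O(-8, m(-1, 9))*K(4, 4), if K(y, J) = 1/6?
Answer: 1568/3 ≈ 522.67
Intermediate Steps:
S(f) = 4*f² (S(f) = (f + f)*(f + f) = (2*f)*(2*f) = 4*f²)
K(y, J) = ⅙ (K(y, J) = 1*(⅙) = ⅙)
O(z, d) = (64 + z)² (O(z, d) = (z + 4*(-4)²)² = (z + 4*16)² = (z + 64)² = (64 + z)²)
O(-8, m(-1, 9))*K(4, 4) = (64 - 8)²*(⅙) = 56²*(⅙) = 3136*(⅙) = 1568/3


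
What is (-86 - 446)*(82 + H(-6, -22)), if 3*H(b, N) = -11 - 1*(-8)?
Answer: -43092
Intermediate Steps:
H(b, N) = -1 (H(b, N) = (-11 - 1*(-8))/3 = (-11 + 8)/3 = (⅓)*(-3) = -1)
(-86 - 446)*(82 + H(-6, -22)) = (-86 - 446)*(82 - 1) = -532*81 = -43092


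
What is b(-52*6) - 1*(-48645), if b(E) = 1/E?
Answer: 15177239/312 ≈ 48645.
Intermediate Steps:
b(-52*6) - 1*(-48645) = 1/(-52*6) - 1*(-48645) = 1/(-312) + 48645 = -1/312 + 48645 = 15177239/312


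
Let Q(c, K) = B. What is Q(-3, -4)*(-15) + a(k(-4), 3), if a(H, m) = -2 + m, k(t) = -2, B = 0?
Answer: 1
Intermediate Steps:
Q(c, K) = 0
Q(-3, -4)*(-15) + a(k(-4), 3) = 0*(-15) + (-2 + 3) = 0 + 1 = 1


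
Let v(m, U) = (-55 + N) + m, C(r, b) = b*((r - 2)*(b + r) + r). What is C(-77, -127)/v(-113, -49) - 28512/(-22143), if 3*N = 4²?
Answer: 67226361/5368 ≈ 12524.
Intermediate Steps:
N = 16/3 (N = (⅓)*4² = (⅓)*16 = 16/3 ≈ 5.3333)
C(r, b) = b*(r + (-2 + r)*(b + r)) (C(r, b) = b*((-2 + r)*(b + r) + r) = b*(r + (-2 + r)*(b + r)))
v(m, U) = -149/3 + m (v(m, U) = (-55 + 16/3) + m = -149/3 + m)
C(-77, -127)/v(-113, -49) - 28512/(-22143) = (-127*((-77)² - 1*(-77) - 2*(-127) - 127*(-77)))/(-149/3 - 113) - 28512/(-22143) = (-127*(5929 + 77 + 254 + 9779))/(-488/3) - 28512*(-1/22143) = -127*16039*(-3/488) + 864/671 = -2036953*(-3/488) + 864/671 = 6110859/488 + 864/671 = 67226361/5368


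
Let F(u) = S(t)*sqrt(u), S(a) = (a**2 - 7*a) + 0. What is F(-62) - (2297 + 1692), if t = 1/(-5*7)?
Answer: -3989 + 246*I*sqrt(62)/1225 ≈ -3989.0 + 1.5812*I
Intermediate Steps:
t = -1/35 (t = -1/5*1/7 = -1/35 ≈ -0.028571)
S(a) = a**2 - 7*a
F(u) = 246*sqrt(u)/1225 (F(u) = (-(-7 - 1/35)/35)*sqrt(u) = (-1/35*(-246/35))*sqrt(u) = 246*sqrt(u)/1225)
F(-62) - (2297 + 1692) = 246*sqrt(-62)/1225 - (2297 + 1692) = 246*(I*sqrt(62))/1225 - 1*3989 = 246*I*sqrt(62)/1225 - 3989 = -3989 + 246*I*sqrt(62)/1225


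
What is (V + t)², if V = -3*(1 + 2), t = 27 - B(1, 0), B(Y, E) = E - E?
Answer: 324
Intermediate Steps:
B(Y, E) = 0
t = 27 (t = 27 - 1*0 = 27 + 0 = 27)
V = -9 (V = -3*3 = -9)
(V + t)² = (-9 + 27)² = 18² = 324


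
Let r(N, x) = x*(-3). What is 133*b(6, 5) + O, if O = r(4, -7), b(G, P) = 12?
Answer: 1617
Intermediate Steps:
r(N, x) = -3*x
O = 21 (O = -3*(-7) = 21)
133*b(6, 5) + O = 133*12 + 21 = 1596 + 21 = 1617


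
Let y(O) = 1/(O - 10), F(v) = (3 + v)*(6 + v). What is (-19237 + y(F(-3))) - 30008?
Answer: -492451/10 ≈ -49245.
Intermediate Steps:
y(O) = 1/(-10 + O)
(-19237 + y(F(-3))) - 30008 = (-19237 + 1/(-10 + (18 + (-3)² + 9*(-3)))) - 30008 = (-19237 + 1/(-10 + (18 + 9 - 27))) - 30008 = (-19237 + 1/(-10 + 0)) - 30008 = (-19237 + 1/(-10)) - 30008 = (-19237 - ⅒) - 30008 = -192371/10 - 30008 = -492451/10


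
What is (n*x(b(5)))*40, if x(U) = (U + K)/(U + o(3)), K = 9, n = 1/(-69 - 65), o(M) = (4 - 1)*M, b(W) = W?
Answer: -20/67 ≈ -0.29851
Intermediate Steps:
o(M) = 3*M
n = -1/134 (n = 1/(-134) = -1/134 ≈ -0.0074627)
x(U) = 1 (x(U) = (U + 9)/(U + 3*3) = (9 + U)/(U + 9) = (9 + U)/(9 + U) = 1)
(n*x(b(5)))*40 = -1/134*1*40 = -1/134*40 = -20/67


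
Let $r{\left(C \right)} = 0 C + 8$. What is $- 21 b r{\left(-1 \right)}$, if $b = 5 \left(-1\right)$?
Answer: $840$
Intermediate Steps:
$b = -5$
$r{\left(C \right)} = 8$ ($r{\left(C \right)} = 0 + 8 = 8$)
$- 21 b r{\left(-1 \right)} = \left(-21\right) \left(-5\right) 8 = 105 \cdot 8 = 840$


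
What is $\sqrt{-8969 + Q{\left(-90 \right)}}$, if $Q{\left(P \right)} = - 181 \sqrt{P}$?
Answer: $\sqrt{-8969 - 543 i \sqrt{10}} \approx 9.0247 - 95.134 i$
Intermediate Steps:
$\sqrt{-8969 + Q{\left(-90 \right)}} = \sqrt{-8969 - 181 \sqrt{-90}} = \sqrt{-8969 - 181 \cdot 3 i \sqrt{10}} = \sqrt{-8969 - 543 i \sqrt{10}}$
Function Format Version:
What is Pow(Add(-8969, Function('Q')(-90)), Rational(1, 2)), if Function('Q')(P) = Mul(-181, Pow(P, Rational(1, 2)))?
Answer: Pow(Add(-8969, Mul(-543, I, Pow(10, Rational(1, 2)))), Rational(1, 2)) ≈ Add(9.0247, Mul(-95.134, I))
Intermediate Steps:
Pow(Add(-8969, Function('Q')(-90)), Rational(1, 2)) = Pow(Add(-8969, Mul(-181, Pow(-90, Rational(1, 2)))), Rational(1, 2)) = Pow(Add(-8969, Mul(-181, Mul(3, I, Pow(10, Rational(1, 2))))), Rational(1, 2)) = Pow(Add(-8969, Mul(-543, I, Pow(10, Rational(1, 2)))), Rational(1, 2))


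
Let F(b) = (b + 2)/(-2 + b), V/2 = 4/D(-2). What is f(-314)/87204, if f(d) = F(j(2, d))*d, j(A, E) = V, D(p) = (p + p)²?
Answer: 785/130806 ≈ 0.0060013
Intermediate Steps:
D(p) = 4*p² (D(p) = (2*p)² = 4*p²)
V = ½ (V = 2*(4/((4*(-2)²))) = 2*(4/((4*4))) = 2*(4/16) = 2*(4*(1/16)) = 2*(¼) = ½ ≈ 0.50000)
j(A, E) = ½
F(b) = (2 + b)/(-2 + b)
f(d) = -5*d/3 (f(d) = ((2 + ½)/(-2 + ½))*d = ((5/2)/(-3/2))*d = (-⅔*5/2)*d = -5*d/3)
f(-314)/87204 = -5/3*(-314)/87204 = (1570/3)*(1/87204) = 785/130806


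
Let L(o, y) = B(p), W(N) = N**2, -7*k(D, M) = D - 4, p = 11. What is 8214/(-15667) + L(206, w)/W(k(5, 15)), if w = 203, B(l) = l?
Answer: 8436299/15667 ≈ 538.48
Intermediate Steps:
k(D, M) = 4/7 - D/7 (k(D, M) = -(D - 4)/7 = -(-4 + D)/7 = 4/7 - D/7)
L(o, y) = 11
8214/(-15667) + L(206, w)/W(k(5, 15)) = 8214/(-15667) + 11/((4/7 - 1/7*5)**2) = 8214*(-1/15667) + 11/((4/7 - 5/7)**2) = -8214/15667 + 11/((-1/7)**2) = -8214/15667 + 11/(1/49) = -8214/15667 + 11*49 = -8214/15667 + 539 = 8436299/15667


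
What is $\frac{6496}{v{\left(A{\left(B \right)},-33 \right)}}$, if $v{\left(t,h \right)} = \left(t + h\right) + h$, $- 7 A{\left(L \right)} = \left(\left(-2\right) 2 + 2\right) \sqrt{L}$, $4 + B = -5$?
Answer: $- \frac{875336}{8895} - \frac{11368 i}{8895} \approx -98.408 - 1.278 i$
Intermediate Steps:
$B = -9$ ($B = -4 - 5 = -9$)
$A{\left(L \right)} = \frac{2 \sqrt{L}}{7}$ ($A{\left(L \right)} = - \frac{\left(\left(-2\right) 2 + 2\right) \sqrt{L}}{7} = - \frac{\left(-4 + 2\right) \sqrt{L}}{7} = - \frac{\left(-2\right) \sqrt{L}}{7} = \frac{2 \sqrt{L}}{7}$)
$v{\left(t,h \right)} = t + 2 h$ ($v{\left(t,h \right)} = \left(h + t\right) + h = t + 2 h$)
$\frac{6496}{v{\left(A{\left(B \right)},-33 \right)}} = \frac{6496}{\frac{2 \sqrt{-9}}{7} + 2 \left(-33\right)} = \frac{6496}{\frac{2 \cdot 3 i}{7} - 66} = \frac{6496}{\frac{6 i}{7} - 66} = \frac{6496}{-66 + \frac{6 i}{7}} = 6496 \frac{49 \left(-66 - \frac{6 i}{7}\right)}{213480} = \frac{39788 \left(-66 - \frac{6 i}{7}\right)}{26685}$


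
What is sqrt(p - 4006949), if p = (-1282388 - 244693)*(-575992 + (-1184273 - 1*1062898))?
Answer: sqrt(4311194570254) ≈ 2.0763e+6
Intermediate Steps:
p = 4311198577203 (p = -1527081*(-575992 + (-1184273 - 1062898)) = -1527081*(-575992 - 2247171) = -1527081*(-2823163) = 4311198577203)
sqrt(p - 4006949) = sqrt(4311198577203 - 4006949) = sqrt(4311194570254)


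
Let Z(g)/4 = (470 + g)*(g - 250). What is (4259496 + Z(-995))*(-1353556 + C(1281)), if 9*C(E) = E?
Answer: -9303360131012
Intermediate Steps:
Z(g) = 4*(-250 + g)*(470 + g) (Z(g) = 4*((470 + g)*(g - 250)) = 4*((470 + g)*(-250 + g)) = 4*((-250 + g)*(470 + g)) = 4*(-250 + g)*(470 + g))
C(E) = E/9
(4259496 + Z(-995))*(-1353556 + C(1281)) = (4259496 + (-470000 + 4*(-995)**2 + 880*(-995)))*(-1353556 + (1/9)*1281) = (4259496 + (-470000 + 4*990025 - 875600))*(-1353556 + 427/3) = (4259496 + (-470000 + 3960100 - 875600))*(-4060241/3) = (4259496 + 2614500)*(-4060241/3) = 6873996*(-4060241/3) = -9303360131012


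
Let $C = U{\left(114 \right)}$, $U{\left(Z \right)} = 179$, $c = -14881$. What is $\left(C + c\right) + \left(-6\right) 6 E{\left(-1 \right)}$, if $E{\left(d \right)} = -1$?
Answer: $-14666$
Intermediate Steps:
$C = 179$
$\left(C + c\right) + \left(-6\right) 6 E{\left(-1 \right)} = \left(179 - 14881\right) + \left(-6\right) 6 \left(-1\right) = -14702 - -36 = -14702 + 36 = -14666$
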